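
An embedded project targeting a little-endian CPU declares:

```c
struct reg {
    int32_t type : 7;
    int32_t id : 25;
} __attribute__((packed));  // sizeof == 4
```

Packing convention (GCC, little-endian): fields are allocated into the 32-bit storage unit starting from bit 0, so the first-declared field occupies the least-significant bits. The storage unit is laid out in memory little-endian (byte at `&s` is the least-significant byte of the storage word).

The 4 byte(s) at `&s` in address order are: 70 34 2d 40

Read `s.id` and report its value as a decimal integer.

8411752

[0]=0x70 [1]=0x34 [2]=0x2d [3]=0x40 (little-endian) → word 0x402d3470
type:7 @ bit 0 → (0x402d3470>>0)&0x7f = 0x70
id:25 @ bit 7 → (0x402d3470>>7)&0x1ffffff = 0x805a68  ←
id signed 25b, MSB=0: value = 8411752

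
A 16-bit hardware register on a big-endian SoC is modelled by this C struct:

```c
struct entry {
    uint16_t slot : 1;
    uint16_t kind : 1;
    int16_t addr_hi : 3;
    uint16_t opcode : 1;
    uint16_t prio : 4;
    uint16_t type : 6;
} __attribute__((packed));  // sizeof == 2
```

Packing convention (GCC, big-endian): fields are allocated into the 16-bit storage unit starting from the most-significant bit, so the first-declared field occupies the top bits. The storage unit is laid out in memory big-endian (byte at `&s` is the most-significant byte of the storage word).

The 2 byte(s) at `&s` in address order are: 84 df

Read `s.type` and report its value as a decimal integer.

31

[0]=0x84 [1]=0xdf (big-endian) → word 0x84df
slot:1 @ bit 15 → (0x84df>>15)&0x1 = 0x1
kind:1 @ bit 14 → (0x84df>>14)&0x1 = 0x0
addr_hi:3 @ bit 11 → (0x84df>>11)&0x7 = 0x0
opcode:1 @ bit 10 → (0x84df>>10)&0x1 = 0x1
prio:4 @ bit 6 → (0x84df>>6)&0xf = 0x3
type:6 @ bit 0 → (0x84df>>0)&0x3f = 0x1f  ←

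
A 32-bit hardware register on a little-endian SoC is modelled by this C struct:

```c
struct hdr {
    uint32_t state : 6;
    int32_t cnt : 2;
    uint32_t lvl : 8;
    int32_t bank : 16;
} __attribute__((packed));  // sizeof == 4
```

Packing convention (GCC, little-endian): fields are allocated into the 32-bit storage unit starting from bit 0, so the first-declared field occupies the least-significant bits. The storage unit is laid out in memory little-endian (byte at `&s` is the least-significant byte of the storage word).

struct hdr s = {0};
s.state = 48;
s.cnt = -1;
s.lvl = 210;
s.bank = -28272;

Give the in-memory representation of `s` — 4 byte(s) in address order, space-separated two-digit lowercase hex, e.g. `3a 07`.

state:6 = 48 → 0x30 << 0 → word 0x00000030
cnt:2 = -1 → 0x3 << 6 → word 0x000000f0
lvl:8 = 210 → 0xd2 << 8 → word 0x0000d2f0
bank:16 = -28272 → 0x9190 << 16 → word 0x9190d2f0
word = 0x9190d2f0 → little-endian bytes:
  [0]=0xf0  [1]=0xd2  [2]=0x90  [3]=0x91

f0 d2 90 91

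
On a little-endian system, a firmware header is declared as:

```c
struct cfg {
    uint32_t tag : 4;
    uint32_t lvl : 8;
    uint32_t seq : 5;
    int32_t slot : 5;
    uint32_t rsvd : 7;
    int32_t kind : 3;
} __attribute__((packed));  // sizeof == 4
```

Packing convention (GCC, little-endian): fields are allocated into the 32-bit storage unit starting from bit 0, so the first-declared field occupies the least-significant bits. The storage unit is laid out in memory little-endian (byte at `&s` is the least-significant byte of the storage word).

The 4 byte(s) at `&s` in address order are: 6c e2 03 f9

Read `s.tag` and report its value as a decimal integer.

[0]=0x6c [1]=0xe2 [2]=0x03 [3]=0xf9 (little-endian) → word 0xf903e26c
tag:4 @ bit 0 → (0xf903e26c>>0)&0xf = 0xc  ←
lvl:8 @ bit 4 → (0xf903e26c>>4)&0xff = 0x26
seq:5 @ bit 12 → (0xf903e26c>>12)&0x1f = 0x1e
slot:5 @ bit 17 → (0xf903e26c>>17)&0x1f = 0x1
rsvd:7 @ bit 22 → (0xf903e26c>>22)&0x7f = 0x64
kind:3 @ bit 29 → (0xf903e26c>>29)&0x7 = 0x7

12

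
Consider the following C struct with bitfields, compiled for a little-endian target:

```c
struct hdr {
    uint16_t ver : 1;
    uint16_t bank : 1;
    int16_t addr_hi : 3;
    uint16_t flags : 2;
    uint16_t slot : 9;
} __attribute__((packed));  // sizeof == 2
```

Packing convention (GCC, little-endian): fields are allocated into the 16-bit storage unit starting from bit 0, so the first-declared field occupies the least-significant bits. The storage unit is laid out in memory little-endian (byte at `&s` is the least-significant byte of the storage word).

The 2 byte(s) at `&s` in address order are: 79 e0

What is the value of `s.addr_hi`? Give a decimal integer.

[0]=0x79 [1]=0xe0 (little-endian) → word 0xe079
ver:1 @ bit 0 → (0xe079>>0)&0x1 = 0x1
bank:1 @ bit 1 → (0xe079>>1)&0x1 = 0x0
addr_hi:3 @ bit 2 → (0xe079>>2)&0x7 = 0x6  ←
flags:2 @ bit 5 → (0xe079>>5)&0x3 = 0x3
slot:9 @ bit 7 → (0xe079>>7)&0x1ff = 0x1c0
addr_hi signed 3b, MSB=1: 6 - 8 = -2

-2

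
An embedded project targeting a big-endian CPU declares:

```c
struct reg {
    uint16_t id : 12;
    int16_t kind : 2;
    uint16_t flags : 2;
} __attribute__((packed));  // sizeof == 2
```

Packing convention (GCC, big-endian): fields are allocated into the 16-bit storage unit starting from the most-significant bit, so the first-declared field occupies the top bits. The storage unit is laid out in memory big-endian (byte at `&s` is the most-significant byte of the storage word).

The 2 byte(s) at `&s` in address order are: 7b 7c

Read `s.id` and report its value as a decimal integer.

[0]=0x7b [1]=0x7c (big-endian) → word 0x7b7c
id:12 @ bit 4 → (0x7b7c>>4)&0xfff = 0x7b7  ←
kind:2 @ bit 2 → (0x7b7c>>2)&0x3 = 0x3
flags:2 @ bit 0 → (0x7b7c>>0)&0x3 = 0x0

1975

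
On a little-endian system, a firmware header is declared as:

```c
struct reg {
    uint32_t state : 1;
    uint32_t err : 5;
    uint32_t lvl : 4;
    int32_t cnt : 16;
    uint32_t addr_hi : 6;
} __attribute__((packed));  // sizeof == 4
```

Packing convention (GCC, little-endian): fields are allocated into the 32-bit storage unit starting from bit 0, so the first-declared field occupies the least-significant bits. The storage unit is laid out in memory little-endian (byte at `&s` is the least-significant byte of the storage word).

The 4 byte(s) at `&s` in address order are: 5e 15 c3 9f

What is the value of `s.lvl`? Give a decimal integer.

[0]=0x5e [1]=0x15 [2]=0xc3 [3]=0x9f (little-endian) → word 0x9fc3155e
state:1 @ bit 0 → (0x9fc3155e>>0)&0x1 = 0x0
err:5 @ bit 1 → (0x9fc3155e>>1)&0x1f = 0xf
lvl:4 @ bit 6 → (0x9fc3155e>>6)&0xf = 0x5  ←
cnt:16 @ bit 10 → (0x9fc3155e>>10)&0xffff = 0xf0c5
addr_hi:6 @ bit 26 → (0x9fc3155e>>26)&0x3f = 0x27

5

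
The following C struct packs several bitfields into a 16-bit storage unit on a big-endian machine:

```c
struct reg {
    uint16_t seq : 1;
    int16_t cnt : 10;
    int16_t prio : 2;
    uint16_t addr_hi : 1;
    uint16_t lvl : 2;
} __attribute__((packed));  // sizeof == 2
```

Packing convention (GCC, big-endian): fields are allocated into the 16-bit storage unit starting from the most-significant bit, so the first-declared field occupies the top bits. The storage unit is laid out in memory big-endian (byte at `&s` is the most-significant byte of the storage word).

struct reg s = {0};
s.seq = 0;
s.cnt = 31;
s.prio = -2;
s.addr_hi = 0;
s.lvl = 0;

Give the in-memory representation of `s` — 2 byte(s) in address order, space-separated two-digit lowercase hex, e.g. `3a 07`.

seq (1b) val=0 bits=0x0 at bit 15: 0x0000
cnt (10b) val=31 bits=0x1f at bit 5: 0x03e0
prio (2b) val=-2 bits=0x2 at bit 3: 0x03f0
addr_hi (1b) val=0 bits=0x0 at bit 2: 0x03f0
lvl (2b) val=0 bits=0x0 at bit 0: 0x03f0
word = 0x03f0 → big-endian bytes:
  [0]=0x03  [1]=0xf0

03 f0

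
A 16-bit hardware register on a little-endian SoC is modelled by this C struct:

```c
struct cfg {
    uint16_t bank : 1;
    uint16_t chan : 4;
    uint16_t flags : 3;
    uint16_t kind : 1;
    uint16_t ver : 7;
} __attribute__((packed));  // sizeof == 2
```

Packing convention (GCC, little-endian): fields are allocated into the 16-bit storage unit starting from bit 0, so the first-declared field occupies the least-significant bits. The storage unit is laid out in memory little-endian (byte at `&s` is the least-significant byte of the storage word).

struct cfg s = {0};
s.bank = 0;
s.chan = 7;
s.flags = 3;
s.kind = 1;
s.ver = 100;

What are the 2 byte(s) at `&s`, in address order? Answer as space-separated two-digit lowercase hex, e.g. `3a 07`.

bank:1 = 0 → 0x0 << 0 → word 0x0000
chan:4 = 7 → 0x7 << 1 → word 0x000e
flags:3 = 3 → 0x3 << 5 → word 0x006e
kind:1 = 1 → 0x1 << 8 → word 0x016e
ver:7 = 100 → 0x64 << 9 → word 0xc96e
word = 0xc96e → little-endian bytes:
  [0]=0x6e  [1]=0xc9

6e c9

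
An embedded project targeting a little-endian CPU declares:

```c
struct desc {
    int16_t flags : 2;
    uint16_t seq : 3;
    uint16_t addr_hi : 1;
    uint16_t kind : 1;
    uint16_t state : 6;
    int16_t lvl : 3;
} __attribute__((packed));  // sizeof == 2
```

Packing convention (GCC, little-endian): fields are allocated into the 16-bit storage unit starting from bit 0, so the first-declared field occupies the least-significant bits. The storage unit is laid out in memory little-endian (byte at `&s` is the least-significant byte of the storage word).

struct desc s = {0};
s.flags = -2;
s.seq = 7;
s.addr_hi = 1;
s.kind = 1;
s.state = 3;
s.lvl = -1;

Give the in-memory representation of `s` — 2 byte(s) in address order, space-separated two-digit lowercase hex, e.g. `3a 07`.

flags:2 = -2 → 0x2 << 0 → word 0x0002
seq:3 = 7 → 0x7 << 2 → word 0x001e
addr_hi:1 = 1 → 0x1 << 5 → word 0x003e
kind:1 = 1 → 0x1 << 6 → word 0x007e
state:6 = 3 → 0x3 << 7 → word 0x01fe
lvl:3 = -1 → 0x7 << 13 → word 0xe1fe
word = 0xe1fe → little-endian bytes:
  [0]=0xfe  [1]=0xe1

fe e1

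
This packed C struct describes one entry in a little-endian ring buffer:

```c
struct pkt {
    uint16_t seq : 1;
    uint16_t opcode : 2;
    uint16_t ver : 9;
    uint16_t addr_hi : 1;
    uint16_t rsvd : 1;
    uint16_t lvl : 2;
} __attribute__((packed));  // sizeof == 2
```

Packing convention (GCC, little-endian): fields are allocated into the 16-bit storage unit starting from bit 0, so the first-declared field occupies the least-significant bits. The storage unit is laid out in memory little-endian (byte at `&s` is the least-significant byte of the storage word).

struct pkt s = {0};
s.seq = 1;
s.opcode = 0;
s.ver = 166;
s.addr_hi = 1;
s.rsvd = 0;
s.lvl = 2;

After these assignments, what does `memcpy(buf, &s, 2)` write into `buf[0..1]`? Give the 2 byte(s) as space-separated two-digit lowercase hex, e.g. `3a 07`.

31 95

seq:1 = 1 → 0x1 << 0 → word 0x0001
opcode:2 = 0 → 0x0 << 1 → word 0x0001
ver:9 = 166 → 0xa6 << 3 → word 0x0531
addr_hi:1 = 1 → 0x1 << 12 → word 0x1531
rsvd:1 = 0 → 0x0 << 13 → word 0x1531
lvl:2 = 2 → 0x2 << 14 → word 0x9531
word = 0x9531 → little-endian bytes:
  [0]=0x31  [1]=0x95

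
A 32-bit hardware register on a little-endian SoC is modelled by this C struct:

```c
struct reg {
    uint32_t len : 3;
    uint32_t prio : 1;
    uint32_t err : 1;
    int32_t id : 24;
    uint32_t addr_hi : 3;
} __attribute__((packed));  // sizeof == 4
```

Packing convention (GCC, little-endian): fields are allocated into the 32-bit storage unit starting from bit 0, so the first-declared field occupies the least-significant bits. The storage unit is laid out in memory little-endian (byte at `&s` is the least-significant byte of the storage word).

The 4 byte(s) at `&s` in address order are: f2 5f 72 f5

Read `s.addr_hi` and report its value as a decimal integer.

[0]=0xf2 [1]=0x5f [2]=0x72 [3]=0xf5 (little-endian) → word 0xf5725ff2
len [0+:3] = (word>>0) & 0x7 = 2
prio [3+:1] = (word>>3) & 0x1 = 0
err [4+:1] = (word>>4) & 0x1 = 1
id [5+:24] = (word>>5) & 0xffffff = 11244287
addr_hi [29+:3] = (word>>29) & 0x7 = 7  ←

7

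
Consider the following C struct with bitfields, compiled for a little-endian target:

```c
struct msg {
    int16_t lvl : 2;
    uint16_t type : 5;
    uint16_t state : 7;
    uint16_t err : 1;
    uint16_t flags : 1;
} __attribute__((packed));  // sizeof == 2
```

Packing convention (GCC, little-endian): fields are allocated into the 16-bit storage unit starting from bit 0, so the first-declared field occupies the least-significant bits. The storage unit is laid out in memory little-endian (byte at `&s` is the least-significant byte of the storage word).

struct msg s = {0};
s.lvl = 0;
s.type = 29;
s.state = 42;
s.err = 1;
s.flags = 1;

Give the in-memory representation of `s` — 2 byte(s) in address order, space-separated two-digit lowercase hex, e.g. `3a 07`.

74 d5

[0+:2] lvl=0 & 0x3 = 0x0; word=0x0000
[2+:5] type=29 & 0x1f = 0x1d; word=0x0074
[7+:7] state=42 & 0x7f = 0x2a; word=0x1574
[14+:1] err=1 & 0x1 = 0x1; word=0x5574
[15+:1] flags=1 & 0x1 = 0x1; word=0xd574
word = 0xd574 → little-endian bytes:
  [0]=0x74  [1]=0xd5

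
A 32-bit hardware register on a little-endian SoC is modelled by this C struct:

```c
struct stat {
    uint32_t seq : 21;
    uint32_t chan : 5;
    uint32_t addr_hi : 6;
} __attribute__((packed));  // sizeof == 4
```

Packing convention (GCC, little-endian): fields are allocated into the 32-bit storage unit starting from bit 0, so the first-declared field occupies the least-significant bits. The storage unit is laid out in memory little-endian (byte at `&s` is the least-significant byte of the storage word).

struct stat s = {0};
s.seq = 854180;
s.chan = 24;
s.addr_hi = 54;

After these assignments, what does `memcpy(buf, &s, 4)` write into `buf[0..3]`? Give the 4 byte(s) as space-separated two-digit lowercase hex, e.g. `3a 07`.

seq (21b) val=854180 bits=0xd08a4 at bit 0: 0x000d08a4
chan (5b) val=24 bits=0x18 at bit 21: 0x030d08a4
addr_hi (6b) val=54 bits=0x36 at bit 26: 0xdb0d08a4
word = 0xdb0d08a4 → little-endian bytes:
  [0]=0xa4  [1]=0x08  [2]=0x0d  [3]=0xdb

a4 08 0d db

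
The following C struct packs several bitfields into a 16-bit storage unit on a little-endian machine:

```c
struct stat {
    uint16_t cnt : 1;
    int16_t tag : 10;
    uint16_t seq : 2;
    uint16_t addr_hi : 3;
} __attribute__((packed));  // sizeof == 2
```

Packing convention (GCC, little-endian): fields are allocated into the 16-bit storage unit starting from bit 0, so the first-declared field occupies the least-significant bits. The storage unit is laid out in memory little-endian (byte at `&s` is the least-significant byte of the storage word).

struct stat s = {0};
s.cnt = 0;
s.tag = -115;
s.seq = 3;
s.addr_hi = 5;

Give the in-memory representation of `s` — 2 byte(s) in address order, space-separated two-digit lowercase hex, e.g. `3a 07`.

1a bf

cnt:1 = 0 → 0x0 << 0 → word 0x0000
tag:10 = -115 → 0x38d << 1 → word 0x071a
seq:2 = 3 → 0x3 << 11 → word 0x1f1a
addr_hi:3 = 5 → 0x5 << 13 → word 0xbf1a
word = 0xbf1a → little-endian bytes:
  [0]=0x1a  [1]=0xbf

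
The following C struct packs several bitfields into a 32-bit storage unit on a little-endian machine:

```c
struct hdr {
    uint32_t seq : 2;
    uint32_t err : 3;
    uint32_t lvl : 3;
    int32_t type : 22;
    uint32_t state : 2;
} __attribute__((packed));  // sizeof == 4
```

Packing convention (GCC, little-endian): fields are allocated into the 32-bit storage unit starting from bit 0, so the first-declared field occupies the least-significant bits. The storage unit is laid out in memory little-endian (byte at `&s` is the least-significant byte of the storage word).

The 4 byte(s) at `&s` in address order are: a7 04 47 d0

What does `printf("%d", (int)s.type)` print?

[0]=0xa7 [1]=0x04 [2]=0x47 [3]=0xd0 (little-endian) → word 0xd04704a7
seq [0+:2] = (word>>0) & 0x3 = 3
err [2+:3] = (word>>2) & 0x7 = 1
lvl [5+:3] = (word>>5) & 0x7 = 5
type [8+:22] = (word>>8) & 0x3fffff = 1066756  ←
state [30+:2] = (word>>30) & 0x3 = 3
type signed 22b, MSB=0: value = 1066756

1066756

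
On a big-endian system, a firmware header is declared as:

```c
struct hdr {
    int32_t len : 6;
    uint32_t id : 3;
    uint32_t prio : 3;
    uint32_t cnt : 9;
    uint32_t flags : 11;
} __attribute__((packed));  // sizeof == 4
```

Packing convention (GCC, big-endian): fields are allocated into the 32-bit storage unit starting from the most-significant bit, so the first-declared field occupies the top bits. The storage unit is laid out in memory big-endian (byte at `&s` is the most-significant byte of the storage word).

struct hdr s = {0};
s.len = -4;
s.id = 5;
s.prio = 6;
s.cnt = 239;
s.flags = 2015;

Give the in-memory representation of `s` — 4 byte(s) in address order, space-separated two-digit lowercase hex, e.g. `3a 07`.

[26+:6] len=-4 & 0x3f = 0x3c; word=0xf0000000
[23+:3] id=5 & 0x7 = 0x5; word=0xf2800000
[20+:3] prio=6 & 0x7 = 0x6; word=0xf2e00000
[11+:9] cnt=239 & 0x1ff = 0xef; word=0xf2e77800
[0+:11] flags=2015 & 0x7ff = 0x7df; word=0xf2e77fdf
word = 0xf2e77fdf → big-endian bytes:
  [0]=0xf2  [1]=0xe7  [2]=0x7f  [3]=0xdf

f2 e7 7f df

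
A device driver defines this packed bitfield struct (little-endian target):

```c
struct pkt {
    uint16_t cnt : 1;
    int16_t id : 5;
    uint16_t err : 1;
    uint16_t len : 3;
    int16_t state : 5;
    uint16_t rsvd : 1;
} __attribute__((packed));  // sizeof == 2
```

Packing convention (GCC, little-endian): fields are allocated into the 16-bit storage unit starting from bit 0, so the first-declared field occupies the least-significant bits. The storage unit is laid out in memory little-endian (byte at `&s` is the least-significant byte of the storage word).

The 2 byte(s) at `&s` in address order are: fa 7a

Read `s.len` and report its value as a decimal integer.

[0]=0xfa [1]=0x7a (little-endian) → word 0x7afa
cnt:1 @ bit 0 → (0x7afa>>0)&0x1 = 0x0
id:5 @ bit 1 → (0x7afa>>1)&0x1f = 0x1d
err:1 @ bit 6 → (0x7afa>>6)&0x1 = 0x1
len:3 @ bit 7 → (0x7afa>>7)&0x7 = 0x5  ←
state:5 @ bit 10 → (0x7afa>>10)&0x1f = 0x1e
rsvd:1 @ bit 15 → (0x7afa>>15)&0x1 = 0x0

5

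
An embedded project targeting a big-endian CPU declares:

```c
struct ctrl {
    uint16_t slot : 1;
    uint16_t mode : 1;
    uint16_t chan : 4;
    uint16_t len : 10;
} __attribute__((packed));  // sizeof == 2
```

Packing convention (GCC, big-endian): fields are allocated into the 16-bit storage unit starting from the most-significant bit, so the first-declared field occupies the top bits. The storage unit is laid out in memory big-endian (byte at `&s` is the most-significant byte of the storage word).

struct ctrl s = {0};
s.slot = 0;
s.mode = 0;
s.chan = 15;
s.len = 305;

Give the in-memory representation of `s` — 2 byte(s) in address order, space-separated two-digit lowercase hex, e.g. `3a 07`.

slot (1b) val=0 bits=0x0 at bit 15: 0x0000
mode (1b) val=0 bits=0x0 at bit 14: 0x0000
chan (4b) val=15 bits=0xf at bit 10: 0x3c00
len (10b) val=305 bits=0x131 at bit 0: 0x3d31
word = 0x3d31 → big-endian bytes:
  [0]=0x3d  [1]=0x31

3d 31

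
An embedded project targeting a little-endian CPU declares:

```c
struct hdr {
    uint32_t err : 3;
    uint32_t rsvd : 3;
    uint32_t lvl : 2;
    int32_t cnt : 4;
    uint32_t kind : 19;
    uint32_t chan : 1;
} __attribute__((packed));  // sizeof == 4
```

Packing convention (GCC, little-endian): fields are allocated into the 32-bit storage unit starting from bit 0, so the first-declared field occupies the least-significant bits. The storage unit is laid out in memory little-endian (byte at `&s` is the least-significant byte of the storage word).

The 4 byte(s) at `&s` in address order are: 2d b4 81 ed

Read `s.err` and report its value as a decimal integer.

5

[0]=0x2d [1]=0xb4 [2]=0x81 [3]=0xed (little-endian) → word 0xed81b42d
err [0+:3] = (word>>0) & 0x7 = 5  ←
rsvd [3+:3] = (word>>3) & 0x7 = 5
lvl [6+:2] = (word>>6) & 0x3 = 0
cnt [8+:4] = (word>>8) & 0xf = 4
kind [12+:19] = (word>>12) & 0x7ffff = 448539
chan [31+:1] = (word>>31) & 0x1 = 1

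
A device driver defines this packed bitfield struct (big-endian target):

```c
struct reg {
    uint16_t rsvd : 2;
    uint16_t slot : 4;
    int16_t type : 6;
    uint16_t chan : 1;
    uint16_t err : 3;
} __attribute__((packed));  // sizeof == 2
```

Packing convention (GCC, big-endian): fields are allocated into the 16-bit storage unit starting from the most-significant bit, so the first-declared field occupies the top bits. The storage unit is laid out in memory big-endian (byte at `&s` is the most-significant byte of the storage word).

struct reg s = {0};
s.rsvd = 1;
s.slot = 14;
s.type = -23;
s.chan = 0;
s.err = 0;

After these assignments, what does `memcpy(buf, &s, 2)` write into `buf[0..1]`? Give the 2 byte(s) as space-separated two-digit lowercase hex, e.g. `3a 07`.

7a 90

[14+:2] rsvd=1 & 0x3 = 0x1; word=0x4000
[10+:4] slot=14 & 0xf = 0xe; word=0x7800
[4+:6] type=-23 & 0x3f = 0x29; word=0x7a90
[3+:1] chan=0 & 0x1 = 0x0; word=0x7a90
[0+:3] err=0 & 0x7 = 0x0; word=0x7a90
word = 0x7a90 → big-endian bytes:
  [0]=0x7a  [1]=0x90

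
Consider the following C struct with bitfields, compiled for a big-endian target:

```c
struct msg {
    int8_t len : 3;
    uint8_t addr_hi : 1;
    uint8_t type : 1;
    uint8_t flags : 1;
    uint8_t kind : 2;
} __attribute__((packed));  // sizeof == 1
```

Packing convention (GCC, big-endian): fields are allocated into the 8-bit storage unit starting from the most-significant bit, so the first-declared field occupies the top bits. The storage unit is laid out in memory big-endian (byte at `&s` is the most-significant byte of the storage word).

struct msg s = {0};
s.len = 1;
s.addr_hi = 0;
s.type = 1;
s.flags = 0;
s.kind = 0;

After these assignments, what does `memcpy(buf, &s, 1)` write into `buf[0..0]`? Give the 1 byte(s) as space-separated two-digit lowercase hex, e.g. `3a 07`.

28

[5+:3] len=1 & 0x7 = 0x1; word=0x20
[4+:1] addr_hi=0 & 0x1 = 0x0; word=0x20
[3+:1] type=1 & 0x1 = 0x1; word=0x28
[2+:1] flags=0 & 0x1 = 0x0; word=0x28
[0+:2] kind=0 & 0x3 = 0x0; word=0x28
word = 0x28 → big-endian bytes:
  [0]=0x28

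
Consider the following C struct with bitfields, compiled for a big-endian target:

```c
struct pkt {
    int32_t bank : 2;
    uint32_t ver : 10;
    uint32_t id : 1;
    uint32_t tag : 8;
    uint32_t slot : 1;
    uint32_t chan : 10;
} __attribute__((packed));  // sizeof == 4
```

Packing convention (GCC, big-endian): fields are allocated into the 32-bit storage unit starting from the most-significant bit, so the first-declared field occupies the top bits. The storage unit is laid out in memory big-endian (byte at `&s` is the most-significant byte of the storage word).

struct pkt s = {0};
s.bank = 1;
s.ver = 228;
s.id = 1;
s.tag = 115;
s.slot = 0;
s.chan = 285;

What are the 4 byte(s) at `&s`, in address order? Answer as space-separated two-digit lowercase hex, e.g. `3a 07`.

[30+:2] bank=1 & 0x3 = 0x1; word=0x40000000
[20+:10] ver=228 & 0x3ff = 0xe4; word=0x4e400000
[19+:1] id=1 & 0x1 = 0x1; word=0x4e480000
[11+:8] tag=115 & 0xff = 0x73; word=0x4e4b9800
[10+:1] slot=0 & 0x1 = 0x0; word=0x4e4b9800
[0+:10] chan=285 & 0x3ff = 0x11d; word=0x4e4b991d
word = 0x4e4b991d → big-endian bytes:
  [0]=0x4e  [1]=0x4b  [2]=0x99  [3]=0x1d

4e 4b 99 1d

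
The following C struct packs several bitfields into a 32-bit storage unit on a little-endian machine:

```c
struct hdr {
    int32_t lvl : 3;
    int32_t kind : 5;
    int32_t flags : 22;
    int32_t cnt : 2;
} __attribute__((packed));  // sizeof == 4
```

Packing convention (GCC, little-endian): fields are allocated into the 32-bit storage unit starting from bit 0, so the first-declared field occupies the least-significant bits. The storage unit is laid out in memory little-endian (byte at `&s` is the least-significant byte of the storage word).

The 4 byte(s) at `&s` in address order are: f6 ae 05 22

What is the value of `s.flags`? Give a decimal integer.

-1964626

[0]=0xf6 [1]=0xae [2]=0x05 [3]=0x22 (little-endian) → word 0x2205aef6
lvl [0+:3] = (word>>0) & 0x7 = 6
kind [3+:5] = (word>>3) & 0x1f = 30
flags [8+:22] = (word>>8) & 0x3fffff = 2229678  ←
cnt [30+:2] = (word>>30) & 0x3 = 0
flags signed 22b, MSB=1: 2229678 - 4194304 = -1964626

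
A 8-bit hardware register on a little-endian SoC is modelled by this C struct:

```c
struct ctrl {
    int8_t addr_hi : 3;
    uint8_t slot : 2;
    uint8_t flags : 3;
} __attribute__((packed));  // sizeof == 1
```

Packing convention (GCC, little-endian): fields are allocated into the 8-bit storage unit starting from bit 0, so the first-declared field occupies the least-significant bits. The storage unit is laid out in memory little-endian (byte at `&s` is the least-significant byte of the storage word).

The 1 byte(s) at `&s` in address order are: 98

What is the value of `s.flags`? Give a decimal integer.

[0]=0x98 (little-endian) → word 0x98
addr_hi:3 @ bit 0 → (0x98>>0)&0x7 = 0x0
slot:2 @ bit 3 → (0x98>>3)&0x3 = 0x3
flags:3 @ bit 5 → (0x98>>5)&0x7 = 0x4  ←

4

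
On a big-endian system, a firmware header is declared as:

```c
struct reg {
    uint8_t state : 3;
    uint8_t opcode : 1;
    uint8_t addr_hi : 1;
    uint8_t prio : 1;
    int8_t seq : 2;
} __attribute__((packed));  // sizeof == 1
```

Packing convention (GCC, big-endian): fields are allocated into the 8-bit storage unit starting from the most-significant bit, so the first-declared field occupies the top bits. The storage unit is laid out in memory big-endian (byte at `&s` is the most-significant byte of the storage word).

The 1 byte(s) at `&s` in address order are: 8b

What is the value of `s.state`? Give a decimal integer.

4

[0]=0x8b (big-endian) → word 0x8b
state [5+:3] = (word>>5) & 0x7 = 4  ←
opcode [4+:1] = (word>>4) & 0x1 = 0
addr_hi [3+:1] = (word>>3) & 0x1 = 1
prio [2+:1] = (word>>2) & 0x1 = 0
seq [0+:2] = (word>>0) & 0x3 = 3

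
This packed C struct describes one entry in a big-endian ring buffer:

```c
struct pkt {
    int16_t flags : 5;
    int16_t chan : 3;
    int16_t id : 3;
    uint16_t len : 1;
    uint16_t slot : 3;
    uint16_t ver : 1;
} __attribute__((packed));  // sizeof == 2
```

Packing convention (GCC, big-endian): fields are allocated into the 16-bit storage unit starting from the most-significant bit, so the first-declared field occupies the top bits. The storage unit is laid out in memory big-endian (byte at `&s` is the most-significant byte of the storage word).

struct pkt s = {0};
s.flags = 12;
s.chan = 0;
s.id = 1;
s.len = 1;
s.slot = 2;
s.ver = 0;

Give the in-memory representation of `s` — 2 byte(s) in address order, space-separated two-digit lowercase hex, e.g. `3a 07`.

flags (5b) val=12 bits=0xc at bit 11: 0x6000
chan (3b) val=0 bits=0x0 at bit 8: 0x6000
id (3b) val=1 bits=0x1 at bit 5: 0x6020
len (1b) val=1 bits=0x1 at bit 4: 0x6030
slot (3b) val=2 bits=0x2 at bit 1: 0x6034
ver (1b) val=0 bits=0x0 at bit 0: 0x6034
word = 0x6034 → big-endian bytes:
  [0]=0x60  [1]=0x34

60 34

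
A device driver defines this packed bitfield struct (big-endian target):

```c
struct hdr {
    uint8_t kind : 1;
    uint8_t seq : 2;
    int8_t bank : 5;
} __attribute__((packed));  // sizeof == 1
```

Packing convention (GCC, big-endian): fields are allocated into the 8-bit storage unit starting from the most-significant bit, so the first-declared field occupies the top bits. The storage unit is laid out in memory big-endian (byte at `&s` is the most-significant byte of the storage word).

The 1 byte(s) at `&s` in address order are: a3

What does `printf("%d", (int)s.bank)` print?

3

[0]=0xa3 (big-endian) → word 0xa3
kind [7+:1] = (word>>7) & 0x1 = 1
seq [5+:2] = (word>>5) & 0x3 = 1
bank [0+:5] = (word>>0) & 0x1f = 3  ←
bank signed 5b, MSB=0: value = 3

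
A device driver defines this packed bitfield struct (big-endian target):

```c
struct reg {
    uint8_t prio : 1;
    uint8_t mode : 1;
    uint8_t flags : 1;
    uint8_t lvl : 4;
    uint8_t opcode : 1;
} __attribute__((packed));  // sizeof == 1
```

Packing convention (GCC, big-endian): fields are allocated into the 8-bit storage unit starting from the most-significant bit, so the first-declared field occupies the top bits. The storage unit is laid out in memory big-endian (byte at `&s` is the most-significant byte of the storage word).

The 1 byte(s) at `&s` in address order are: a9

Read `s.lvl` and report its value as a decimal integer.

[0]=0xa9 (big-endian) → word 0xa9
prio [7+:1] = (word>>7) & 0x1 = 1
mode [6+:1] = (word>>6) & 0x1 = 0
flags [5+:1] = (word>>5) & 0x1 = 1
lvl [1+:4] = (word>>1) & 0xf = 4  ←
opcode [0+:1] = (word>>0) & 0x1 = 1

4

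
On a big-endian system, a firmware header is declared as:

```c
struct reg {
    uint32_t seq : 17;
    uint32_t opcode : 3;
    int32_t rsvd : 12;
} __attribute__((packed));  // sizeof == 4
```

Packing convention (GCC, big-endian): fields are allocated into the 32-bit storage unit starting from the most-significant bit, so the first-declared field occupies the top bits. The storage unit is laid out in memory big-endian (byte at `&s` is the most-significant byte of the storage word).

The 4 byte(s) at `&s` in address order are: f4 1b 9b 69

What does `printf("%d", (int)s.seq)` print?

124983

[0]=0xf4 [1]=0x1b [2]=0x9b [3]=0x69 (big-endian) → word 0xf41b9b69
seq [15+:17] = (word>>15) & 0x1ffff = 124983  ←
opcode [12+:3] = (word>>12) & 0x7 = 1
rsvd [0+:12] = (word>>0) & 0xfff = 2921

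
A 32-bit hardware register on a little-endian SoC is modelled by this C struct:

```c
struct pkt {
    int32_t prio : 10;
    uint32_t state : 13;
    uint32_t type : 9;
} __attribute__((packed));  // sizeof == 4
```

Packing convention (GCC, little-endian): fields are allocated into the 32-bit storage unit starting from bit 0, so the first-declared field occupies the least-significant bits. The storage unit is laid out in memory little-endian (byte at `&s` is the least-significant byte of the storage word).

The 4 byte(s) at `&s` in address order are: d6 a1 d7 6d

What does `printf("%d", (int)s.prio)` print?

470

[0]=0xd6 [1]=0xa1 [2]=0xd7 [3]=0x6d (little-endian) → word 0x6dd7a1d6
prio:10 @ bit 0 → (0x6dd7a1d6>>0)&0x3ff = 0x1d6  ←
state:13 @ bit 10 → (0x6dd7a1d6>>10)&0x1fff = 0x15e8
type:9 @ bit 23 → (0x6dd7a1d6>>23)&0x1ff = 0xdb
prio signed 10b, MSB=0: value = 470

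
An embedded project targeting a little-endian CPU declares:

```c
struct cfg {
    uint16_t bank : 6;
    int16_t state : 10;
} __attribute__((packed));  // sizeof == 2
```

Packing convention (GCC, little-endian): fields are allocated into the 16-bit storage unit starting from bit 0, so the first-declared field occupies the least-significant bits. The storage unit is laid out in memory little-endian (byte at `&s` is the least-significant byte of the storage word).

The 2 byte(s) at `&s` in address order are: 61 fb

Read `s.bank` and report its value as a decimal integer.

33

[0]=0x61 [1]=0xfb (little-endian) → word 0xfb61
bank:6 @ bit 0 → (0xfb61>>0)&0x3f = 0x21  ←
state:10 @ bit 6 → (0xfb61>>6)&0x3ff = 0x3ed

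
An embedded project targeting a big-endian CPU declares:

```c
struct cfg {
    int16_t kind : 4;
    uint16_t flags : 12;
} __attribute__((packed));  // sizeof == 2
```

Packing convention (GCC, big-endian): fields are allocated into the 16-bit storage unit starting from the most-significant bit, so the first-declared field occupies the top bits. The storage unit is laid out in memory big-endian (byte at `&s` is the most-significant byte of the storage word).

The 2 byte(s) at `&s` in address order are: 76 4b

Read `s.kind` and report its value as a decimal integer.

7

[0]=0x76 [1]=0x4b (big-endian) → word 0x764b
kind [12+:4] = (word>>12) & 0xf = 7  ←
flags [0+:12] = (word>>0) & 0xfff = 1611
kind signed 4b, MSB=0: value = 7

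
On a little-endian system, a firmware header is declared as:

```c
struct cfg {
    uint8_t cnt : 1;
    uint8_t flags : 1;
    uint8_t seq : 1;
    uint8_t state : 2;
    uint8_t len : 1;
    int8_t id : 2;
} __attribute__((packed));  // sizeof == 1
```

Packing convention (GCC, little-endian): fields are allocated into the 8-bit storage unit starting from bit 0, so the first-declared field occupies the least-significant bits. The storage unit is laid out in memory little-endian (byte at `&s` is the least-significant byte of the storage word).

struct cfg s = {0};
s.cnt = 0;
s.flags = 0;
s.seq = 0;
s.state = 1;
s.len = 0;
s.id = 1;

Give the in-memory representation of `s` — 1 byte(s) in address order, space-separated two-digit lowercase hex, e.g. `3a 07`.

48

cnt:1 = 0 → 0x0 << 0 → word 0x00
flags:1 = 0 → 0x0 << 1 → word 0x00
seq:1 = 0 → 0x0 << 2 → word 0x00
state:2 = 1 → 0x1 << 3 → word 0x08
len:1 = 0 → 0x0 << 5 → word 0x08
id:2 = 1 → 0x1 << 6 → word 0x48
word = 0x48 → little-endian bytes:
  [0]=0x48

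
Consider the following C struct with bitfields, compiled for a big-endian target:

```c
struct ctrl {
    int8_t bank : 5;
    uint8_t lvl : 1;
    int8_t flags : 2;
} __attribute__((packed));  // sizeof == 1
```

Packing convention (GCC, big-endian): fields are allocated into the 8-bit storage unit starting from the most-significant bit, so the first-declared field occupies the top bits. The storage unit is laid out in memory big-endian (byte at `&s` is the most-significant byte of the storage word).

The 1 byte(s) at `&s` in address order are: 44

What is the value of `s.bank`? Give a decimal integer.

[0]=0x44 (big-endian) → word 0x44
bank [3+:5] = (word>>3) & 0x1f = 8  ←
lvl [2+:1] = (word>>2) & 0x1 = 1
flags [0+:2] = (word>>0) & 0x3 = 0
bank signed 5b, MSB=0: value = 8

8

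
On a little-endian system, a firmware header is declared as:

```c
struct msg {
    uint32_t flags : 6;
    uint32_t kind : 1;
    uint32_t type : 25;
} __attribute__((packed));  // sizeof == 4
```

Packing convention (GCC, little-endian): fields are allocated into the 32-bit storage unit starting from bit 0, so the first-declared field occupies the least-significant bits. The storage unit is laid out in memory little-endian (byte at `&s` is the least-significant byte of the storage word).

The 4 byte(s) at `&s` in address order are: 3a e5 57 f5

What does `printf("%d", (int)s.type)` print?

32157642

[0]=0x3a [1]=0xe5 [2]=0x57 [3]=0xf5 (little-endian) → word 0xf557e53a
flags [0+:6] = (word>>0) & 0x3f = 58
kind [6+:1] = (word>>6) & 0x1 = 0
type [7+:25] = (word>>7) & 0x1ffffff = 32157642  ←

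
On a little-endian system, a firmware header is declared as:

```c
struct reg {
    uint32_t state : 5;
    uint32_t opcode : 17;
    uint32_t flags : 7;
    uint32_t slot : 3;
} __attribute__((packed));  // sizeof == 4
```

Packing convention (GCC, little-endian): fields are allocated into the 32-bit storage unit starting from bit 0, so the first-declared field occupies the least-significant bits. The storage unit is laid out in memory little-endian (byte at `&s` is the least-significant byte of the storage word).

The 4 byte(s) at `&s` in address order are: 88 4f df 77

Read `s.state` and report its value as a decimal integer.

[0]=0x88 [1]=0x4f [2]=0xdf [3]=0x77 (little-endian) → word 0x77df4f88
state:5 @ bit 0 → (0x77df4f88>>0)&0x1f = 0x8  ←
opcode:17 @ bit 5 → (0x77df4f88>>5)&0x1ffff = 0xfa7c
flags:7 @ bit 22 → (0x77df4f88>>22)&0x7f = 0x5f
slot:3 @ bit 29 → (0x77df4f88>>29)&0x7 = 0x3

8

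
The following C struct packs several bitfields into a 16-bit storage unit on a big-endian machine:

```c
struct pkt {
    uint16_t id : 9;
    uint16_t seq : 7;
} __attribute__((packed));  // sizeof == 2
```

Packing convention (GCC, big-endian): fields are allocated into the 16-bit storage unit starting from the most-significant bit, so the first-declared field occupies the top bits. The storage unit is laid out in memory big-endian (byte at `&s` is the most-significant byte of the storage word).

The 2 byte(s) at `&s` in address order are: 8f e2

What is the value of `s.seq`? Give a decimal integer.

98

[0]=0x8f [1]=0xe2 (big-endian) → word 0x8fe2
id [7+:9] = (word>>7) & 0x1ff = 287
seq [0+:7] = (word>>0) & 0x7f = 98  ←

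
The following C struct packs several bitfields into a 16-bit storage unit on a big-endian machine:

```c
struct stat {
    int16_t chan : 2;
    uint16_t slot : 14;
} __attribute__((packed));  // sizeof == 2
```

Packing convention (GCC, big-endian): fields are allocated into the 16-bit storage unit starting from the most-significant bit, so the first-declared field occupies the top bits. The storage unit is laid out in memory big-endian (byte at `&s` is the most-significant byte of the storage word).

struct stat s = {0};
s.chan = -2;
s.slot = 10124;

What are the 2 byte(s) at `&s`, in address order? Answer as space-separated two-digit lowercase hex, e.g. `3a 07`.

[14+:2] chan=-2 & 0x3 = 0x2; word=0x8000
[0+:14] slot=10124 & 0x3fff = 0x278c; word=0xa78c
word = 0xa78c → big-endian bytes:
  [0]=0xa7  [1]=0x8c

a7 8c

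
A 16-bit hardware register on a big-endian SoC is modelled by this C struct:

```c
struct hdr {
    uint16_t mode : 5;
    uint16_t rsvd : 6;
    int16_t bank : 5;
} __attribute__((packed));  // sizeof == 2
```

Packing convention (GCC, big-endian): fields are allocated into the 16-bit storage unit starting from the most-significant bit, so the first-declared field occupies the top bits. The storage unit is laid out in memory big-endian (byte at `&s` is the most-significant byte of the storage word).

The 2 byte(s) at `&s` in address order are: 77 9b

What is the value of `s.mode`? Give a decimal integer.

[0]=0x77 [1]=0x9b (big-endian) → word 0x779b
mode:5 @ bit 11 → (0x779b>>11)&0x1f = 0xe  ←
rsvd:6 @ bit 5 → (0x779b>>5)&0x3f = 0x3c
bank:5 @ bit 0 → (0x779b>>0)&0x1f = 0x1b

14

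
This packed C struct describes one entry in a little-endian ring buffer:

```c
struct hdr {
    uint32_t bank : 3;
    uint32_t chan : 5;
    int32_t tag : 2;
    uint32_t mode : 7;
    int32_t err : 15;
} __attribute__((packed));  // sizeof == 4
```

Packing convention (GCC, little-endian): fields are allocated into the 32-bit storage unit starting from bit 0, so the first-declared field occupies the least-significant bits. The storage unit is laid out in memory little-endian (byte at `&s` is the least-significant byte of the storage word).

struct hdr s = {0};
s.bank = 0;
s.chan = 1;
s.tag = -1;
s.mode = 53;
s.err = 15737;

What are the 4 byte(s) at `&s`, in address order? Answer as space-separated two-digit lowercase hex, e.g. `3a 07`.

08 d7 f2 7a

[0+:3] bank=0 & 0x7 = 0x0; word=0x00000000
[3+:5] chan=1 & 0x1f = 0x1; word=0x00000008
[8+:2] tag=-1 & 0x3 = 0x3; word=0x00000308
[10+:7] mode=53 & 0x7f = 0x35; word=0x0000d708
[17+:15] err=15737 & 0x7fff = 0x3d79; word=0x7af2d708
word = 0x7af2d708 → little-endian bytes:
  [0]=0x08  [1]=0xd7  [2]=0xf2  [3]=0x7a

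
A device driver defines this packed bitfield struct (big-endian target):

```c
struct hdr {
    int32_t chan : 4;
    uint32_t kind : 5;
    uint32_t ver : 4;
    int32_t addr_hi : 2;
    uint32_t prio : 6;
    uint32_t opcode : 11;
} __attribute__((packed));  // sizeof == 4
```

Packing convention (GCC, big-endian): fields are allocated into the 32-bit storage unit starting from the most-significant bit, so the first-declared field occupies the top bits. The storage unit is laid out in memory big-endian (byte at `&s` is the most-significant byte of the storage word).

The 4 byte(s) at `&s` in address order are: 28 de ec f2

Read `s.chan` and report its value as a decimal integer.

[0]=0x28 [1]=0xde [2]=0xec [3]=0xf2 (big-endian) → word 0x28deecf2
chan [28+:4] = (word>>28) & 0xf = 2  ←
kind [23+:5] = (word>>23) & 0x1f = 17
ver [19+:4] = (word>>19) & 0xf = 11
addr_hi [17+:2] = (word>>17) & 0x3 = 3
prio [11+:6] = (word>>11) & 0x3f = 29
opcode [0+:11] = (word>>0) & 0x7ff = 1266
chan signed 4b, MSB=0: value = 2

2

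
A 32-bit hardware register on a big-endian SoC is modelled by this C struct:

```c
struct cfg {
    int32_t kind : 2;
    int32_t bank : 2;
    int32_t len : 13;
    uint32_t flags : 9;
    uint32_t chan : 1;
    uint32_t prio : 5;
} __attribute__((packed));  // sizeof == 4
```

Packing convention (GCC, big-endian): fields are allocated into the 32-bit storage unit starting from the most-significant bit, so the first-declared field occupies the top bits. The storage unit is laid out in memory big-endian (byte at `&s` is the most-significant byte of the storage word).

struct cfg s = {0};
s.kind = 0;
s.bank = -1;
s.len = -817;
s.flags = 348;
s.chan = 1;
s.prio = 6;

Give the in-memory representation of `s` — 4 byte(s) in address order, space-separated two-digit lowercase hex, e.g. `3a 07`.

kind (2b) val=0 bits=0x0 at bit 30: 0x00000000
bank (2b) val=-1 bits=0x3 at bit 28: 0x30000000
len (13b) val=-817 bits=0x1ccf at bit 15: 0x3e678000
flags (9b) val=348 bits=0x15c at bit 6: 0x3e67d700
chan (1b) val=1 bits=0x1 at bit 5: 0x3e67d720
prio (5b) val=6 bits=0x6 at bit 0: 0x3e67d726
word = 0x3e67d726 → big-endian bytes:
  [0]=0x3e  [1]=0x67  [2]=0xd7  [3]=0x26

3e 67 d7 26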